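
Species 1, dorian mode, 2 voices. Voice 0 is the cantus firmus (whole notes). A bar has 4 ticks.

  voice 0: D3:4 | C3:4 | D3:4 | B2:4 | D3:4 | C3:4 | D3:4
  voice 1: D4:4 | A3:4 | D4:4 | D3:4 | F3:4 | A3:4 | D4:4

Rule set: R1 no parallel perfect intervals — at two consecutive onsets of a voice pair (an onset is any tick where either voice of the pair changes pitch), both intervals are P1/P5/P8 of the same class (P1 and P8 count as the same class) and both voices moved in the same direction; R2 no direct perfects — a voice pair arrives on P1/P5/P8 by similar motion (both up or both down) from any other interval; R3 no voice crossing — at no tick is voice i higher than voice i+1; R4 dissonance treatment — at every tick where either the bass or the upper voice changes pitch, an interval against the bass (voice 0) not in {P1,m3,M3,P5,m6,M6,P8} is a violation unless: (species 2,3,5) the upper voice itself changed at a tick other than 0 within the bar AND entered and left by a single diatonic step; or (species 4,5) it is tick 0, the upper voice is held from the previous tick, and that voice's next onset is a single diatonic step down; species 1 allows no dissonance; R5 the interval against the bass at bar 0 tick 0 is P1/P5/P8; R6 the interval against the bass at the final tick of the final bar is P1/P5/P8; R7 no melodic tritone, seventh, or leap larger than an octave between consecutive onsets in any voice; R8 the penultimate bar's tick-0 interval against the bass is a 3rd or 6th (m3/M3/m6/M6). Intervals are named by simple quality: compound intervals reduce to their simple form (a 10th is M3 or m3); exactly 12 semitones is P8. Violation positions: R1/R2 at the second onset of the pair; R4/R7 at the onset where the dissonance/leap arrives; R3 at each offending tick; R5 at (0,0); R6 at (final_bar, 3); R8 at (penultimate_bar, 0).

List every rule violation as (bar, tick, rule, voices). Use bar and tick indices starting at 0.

bar 0: v0=D3 v1=D4 downbeat P8
bar 1: v0=C3 v1=A3 downbeat M6
bar 2: v0=D3 v1=D4 downbeat P8
bar 3: v0=B2 v1=D3 downbeat m3
bar 4: v0=D3 v1=F3 downbeat m3
bar 5: v0=C3 v1=A3 downbeat M6
bar 6: v0=D3 v1=D4 downbeat P8
  -> R2 @ bar 2 tick 0 v(0, 1): C3/A3 M6 -> D3/D4 P8 similar
  -> R2 @ bar 6 tick 0 v(0, 1): C3/A3 M6 -> D3/D4 P8 similar

(2, 0, R2, (0, 1))
(6, 0, R2, (0, 1))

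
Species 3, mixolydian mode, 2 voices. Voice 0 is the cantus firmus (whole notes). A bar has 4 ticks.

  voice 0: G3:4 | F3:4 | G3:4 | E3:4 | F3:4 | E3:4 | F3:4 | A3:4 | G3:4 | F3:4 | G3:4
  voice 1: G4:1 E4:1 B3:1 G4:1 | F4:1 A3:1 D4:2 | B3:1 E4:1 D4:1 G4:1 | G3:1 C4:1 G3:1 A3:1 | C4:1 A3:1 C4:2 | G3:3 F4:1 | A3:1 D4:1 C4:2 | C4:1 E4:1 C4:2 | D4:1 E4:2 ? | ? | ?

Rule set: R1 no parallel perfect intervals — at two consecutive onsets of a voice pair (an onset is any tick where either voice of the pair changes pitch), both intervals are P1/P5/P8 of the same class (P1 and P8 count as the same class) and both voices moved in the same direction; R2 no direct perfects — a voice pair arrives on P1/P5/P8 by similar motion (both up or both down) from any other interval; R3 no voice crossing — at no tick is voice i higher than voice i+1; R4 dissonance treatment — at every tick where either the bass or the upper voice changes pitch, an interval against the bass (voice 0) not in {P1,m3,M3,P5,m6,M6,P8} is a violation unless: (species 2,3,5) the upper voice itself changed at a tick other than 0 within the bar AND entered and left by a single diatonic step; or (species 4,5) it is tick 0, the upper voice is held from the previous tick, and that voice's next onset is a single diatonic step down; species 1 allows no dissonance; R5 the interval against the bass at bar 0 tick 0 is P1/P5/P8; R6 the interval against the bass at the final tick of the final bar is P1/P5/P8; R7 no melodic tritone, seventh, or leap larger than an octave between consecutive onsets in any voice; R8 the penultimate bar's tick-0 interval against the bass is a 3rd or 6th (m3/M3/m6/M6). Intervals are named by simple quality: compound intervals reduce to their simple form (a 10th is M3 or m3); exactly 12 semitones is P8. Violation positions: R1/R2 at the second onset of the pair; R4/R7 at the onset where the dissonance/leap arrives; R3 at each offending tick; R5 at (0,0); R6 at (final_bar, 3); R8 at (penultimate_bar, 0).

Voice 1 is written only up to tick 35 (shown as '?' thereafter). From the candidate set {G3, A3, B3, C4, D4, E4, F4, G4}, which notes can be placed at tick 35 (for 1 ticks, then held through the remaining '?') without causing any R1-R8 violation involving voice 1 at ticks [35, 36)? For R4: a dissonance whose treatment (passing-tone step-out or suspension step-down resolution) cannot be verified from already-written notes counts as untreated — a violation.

G3: legal
A3: violates R4
B3: legal
C4: violates R4
D4: legal
E4: legal
F4: violates R4
G4: legal

{B3, D4, E4, G3, G4}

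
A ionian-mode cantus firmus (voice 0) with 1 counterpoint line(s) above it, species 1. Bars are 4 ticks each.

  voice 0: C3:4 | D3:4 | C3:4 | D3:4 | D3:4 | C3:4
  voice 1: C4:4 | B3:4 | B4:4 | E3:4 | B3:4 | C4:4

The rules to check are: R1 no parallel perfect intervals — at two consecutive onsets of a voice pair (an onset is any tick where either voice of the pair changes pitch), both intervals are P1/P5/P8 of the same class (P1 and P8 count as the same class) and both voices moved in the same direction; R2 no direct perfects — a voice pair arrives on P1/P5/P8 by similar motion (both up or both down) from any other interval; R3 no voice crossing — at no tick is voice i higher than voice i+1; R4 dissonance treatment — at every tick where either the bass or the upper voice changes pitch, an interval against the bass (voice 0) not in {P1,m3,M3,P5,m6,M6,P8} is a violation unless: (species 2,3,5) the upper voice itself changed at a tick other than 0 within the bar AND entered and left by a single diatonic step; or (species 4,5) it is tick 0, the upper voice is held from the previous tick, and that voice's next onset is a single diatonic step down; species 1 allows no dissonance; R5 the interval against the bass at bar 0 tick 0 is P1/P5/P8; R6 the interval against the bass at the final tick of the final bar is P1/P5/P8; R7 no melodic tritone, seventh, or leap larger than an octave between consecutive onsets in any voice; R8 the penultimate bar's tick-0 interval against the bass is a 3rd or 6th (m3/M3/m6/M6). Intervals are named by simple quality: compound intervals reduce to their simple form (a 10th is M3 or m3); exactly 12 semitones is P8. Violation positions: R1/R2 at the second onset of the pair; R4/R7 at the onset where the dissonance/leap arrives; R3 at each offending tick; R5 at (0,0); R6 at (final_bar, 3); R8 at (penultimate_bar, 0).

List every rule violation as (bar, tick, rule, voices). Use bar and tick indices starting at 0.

(2, 0, R4, (0, 1))
(3, 0, R4, (0, 1))
(3, 0, R7, (1,))

bar 0: v0=C3 v1=C4 downbeat P8
bar 1: v0=D3 v1=B3 downbeat M6
bar 2: v0=C3 v1=B4 downbeat M7
bar 3: v0=D3 v1=E3 downbeat M2
bar 4: v0=D3 v1=B3 downbeat M6
bar 5: v0=C3 v1=C4 downbeat P8
  -> R4 @ bar 2 tick 0 v(0, 1): C3/B4 M7 untreated
  -> R4 @ bar 3 tick 0 v(0, 1): D3/E3 M2 untreated
  -> R7 @ bar 3 tick 0 v(1,): B4->E3 leap 19st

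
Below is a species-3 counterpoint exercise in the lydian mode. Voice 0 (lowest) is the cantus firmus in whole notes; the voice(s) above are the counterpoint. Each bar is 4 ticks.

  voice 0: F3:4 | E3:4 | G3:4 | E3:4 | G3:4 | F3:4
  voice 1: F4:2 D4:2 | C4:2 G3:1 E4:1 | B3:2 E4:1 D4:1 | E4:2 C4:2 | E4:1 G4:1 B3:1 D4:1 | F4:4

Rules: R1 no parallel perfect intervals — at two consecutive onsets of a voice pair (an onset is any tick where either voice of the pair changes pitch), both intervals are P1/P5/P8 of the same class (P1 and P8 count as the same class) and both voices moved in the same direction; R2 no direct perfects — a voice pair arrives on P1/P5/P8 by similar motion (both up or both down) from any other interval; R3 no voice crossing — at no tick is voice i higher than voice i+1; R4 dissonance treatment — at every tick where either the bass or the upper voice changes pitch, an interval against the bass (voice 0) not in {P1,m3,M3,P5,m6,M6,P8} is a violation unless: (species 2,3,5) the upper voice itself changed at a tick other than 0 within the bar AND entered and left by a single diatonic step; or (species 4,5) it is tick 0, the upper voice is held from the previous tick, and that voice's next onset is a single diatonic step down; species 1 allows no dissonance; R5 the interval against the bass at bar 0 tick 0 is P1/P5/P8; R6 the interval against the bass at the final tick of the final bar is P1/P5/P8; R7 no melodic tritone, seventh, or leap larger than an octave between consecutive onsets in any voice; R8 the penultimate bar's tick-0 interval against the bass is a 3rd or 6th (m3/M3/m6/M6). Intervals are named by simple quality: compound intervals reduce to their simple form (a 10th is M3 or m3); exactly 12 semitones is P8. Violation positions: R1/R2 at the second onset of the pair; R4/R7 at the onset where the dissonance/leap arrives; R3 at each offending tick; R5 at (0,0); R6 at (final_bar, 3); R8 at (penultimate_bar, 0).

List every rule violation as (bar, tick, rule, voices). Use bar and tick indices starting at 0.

No violations across 6 bars (F3..F3 vs F4..F4).

bar 0: v0=F3 v1=F4 downbeat P8
bar 1: v0=E3 v1=C4 downbeat m6
bar 2: v0=G3 v1=B3 downbeat M3
bar 3: v0=E3 v1=E4 downbeat P8
bar 4: v0=G3 v1=E4 downbeat M6
bar 5: v0=F3 v1=F4 downbeat P8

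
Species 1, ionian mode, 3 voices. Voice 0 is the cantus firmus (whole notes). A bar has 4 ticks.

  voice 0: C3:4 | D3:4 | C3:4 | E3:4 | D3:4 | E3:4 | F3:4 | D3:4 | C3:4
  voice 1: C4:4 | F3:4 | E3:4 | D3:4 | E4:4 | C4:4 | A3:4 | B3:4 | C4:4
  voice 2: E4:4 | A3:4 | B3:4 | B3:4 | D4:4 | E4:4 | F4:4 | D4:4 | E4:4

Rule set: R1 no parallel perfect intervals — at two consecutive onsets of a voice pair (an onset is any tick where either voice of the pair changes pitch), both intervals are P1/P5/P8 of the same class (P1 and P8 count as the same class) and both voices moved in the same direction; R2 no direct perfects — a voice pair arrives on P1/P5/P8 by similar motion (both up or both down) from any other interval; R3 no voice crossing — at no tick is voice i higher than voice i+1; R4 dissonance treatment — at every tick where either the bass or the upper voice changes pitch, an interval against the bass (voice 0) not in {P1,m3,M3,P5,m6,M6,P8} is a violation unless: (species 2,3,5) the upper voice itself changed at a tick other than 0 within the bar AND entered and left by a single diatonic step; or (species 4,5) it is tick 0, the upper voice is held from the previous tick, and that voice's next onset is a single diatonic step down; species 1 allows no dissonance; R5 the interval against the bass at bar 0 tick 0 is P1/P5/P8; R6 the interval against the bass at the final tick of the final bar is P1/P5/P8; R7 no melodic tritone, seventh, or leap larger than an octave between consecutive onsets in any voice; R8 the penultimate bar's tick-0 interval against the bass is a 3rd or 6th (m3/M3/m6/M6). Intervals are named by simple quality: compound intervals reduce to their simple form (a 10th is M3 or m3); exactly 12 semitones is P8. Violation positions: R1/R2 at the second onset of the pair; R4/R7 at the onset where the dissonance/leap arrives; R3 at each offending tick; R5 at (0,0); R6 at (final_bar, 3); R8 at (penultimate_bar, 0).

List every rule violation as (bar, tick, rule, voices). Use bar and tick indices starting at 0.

(0, 0, R5, (0, 2))
(2, 0, R4, (0, 2))
(3, 0, R3, (0, 1))
(3, 0, R4, (0, 1))
(3, 1, R3, (0, 1))
(3, 2, R3, (0, 1))
(3, 3, R3, (0, 1))
(4, 0, R3, (1, 2))
(4, 0, R4, (0, 1))
(4, 0, R7, (1,))
(4, 1, R3, (1, 2))
(4, 2, R3, (1, 2))
(4, 3, R3, (1, 2))
(5, 0, R1, (0, 2))
(6, 0, R1, (0, 2))
(7, 0, R1, (0, 2))
(7, 0, R8, (0, 2))
(8, 3, R6, (0, 2))

bar 0: v0=C3 v1=C4 v2=E4 downbeat M3
bar 1: v0=D3 v1=F3 v2=A3 downbeat P5
bar 2: v0=C3 v1=E3 v2=B3 downbeat M7
bar 3: v0=E3 v1=D3 v2=B3 downbeat P5
bar 4: v0=D3 v1=E4 v2=D4 downbeat P8
bar 5: v0=E3 v1=C4 v2=E4 downbeat P8
bar 6: v0=F3 v1=A3 v2=F4 downbeat P8
bar 7: v0=D3 v1=B3 v2=D4 downbeat P8
bar 8: v0=C3 v1=C4 v2=E4 downbeat M3
  -> R5 @ bar 0 tick 0 v(0, 2): opens on M3
  -> R4 @ bar 2 tick 0 v(0, 2): C3/B3 M7 untreated
  -> R3 @ bar 3 tick 0 v(0, 1): E3 above D3
  -> R4 @ bar 3 tick 0 v(0, 1): E3/D3 M2 untreated
  -> R3 @ bar 3 tick 1 v(0, 1): E3 above D3
  -> R3 @ bar 3 tick 2 v(0, 1): E3 above D3
  -> R3 @ bar 3 tick 3 v(0, 1): E3 above D3
  -> R3 @ bar 4 tick 0 v(1, 2): E4 above D4
  -> R4 @ bar 4 tick 0 v(0, 1): D3/E4 M2 untreated
  -> R7 @ bar 4 tick 0 v(1,): D3->E4 leap 14st
  -> R3 @ bar 4 tick 1 v(1, 2): E4 above D4
  -> R3 @ bar 4 tick 2 v(1, 2): E4 above D4
  -> R3 @ bar 4 tick 3 v(1, 2): E4 above D4
  -> R1 @ bar 5 tick 0 v(0, 2): D3/D4 P8 -> E3/E4 P8 similar
  -> R1 @ bar 6 tick 0 v(0, 2): E3/E4 P8 -> F3/F4 P8 similar
  -> R1 @ bar 7 tick 0 v(0, 2): F3/F4 P8 -> D3/D4 P8 similar
  -> R8 @ bar 7 tick 0 v(0, 2): penult P8 not 3rd/6th
  -> R6 @ bar 8 tick 3 v(0, 2): closes on M3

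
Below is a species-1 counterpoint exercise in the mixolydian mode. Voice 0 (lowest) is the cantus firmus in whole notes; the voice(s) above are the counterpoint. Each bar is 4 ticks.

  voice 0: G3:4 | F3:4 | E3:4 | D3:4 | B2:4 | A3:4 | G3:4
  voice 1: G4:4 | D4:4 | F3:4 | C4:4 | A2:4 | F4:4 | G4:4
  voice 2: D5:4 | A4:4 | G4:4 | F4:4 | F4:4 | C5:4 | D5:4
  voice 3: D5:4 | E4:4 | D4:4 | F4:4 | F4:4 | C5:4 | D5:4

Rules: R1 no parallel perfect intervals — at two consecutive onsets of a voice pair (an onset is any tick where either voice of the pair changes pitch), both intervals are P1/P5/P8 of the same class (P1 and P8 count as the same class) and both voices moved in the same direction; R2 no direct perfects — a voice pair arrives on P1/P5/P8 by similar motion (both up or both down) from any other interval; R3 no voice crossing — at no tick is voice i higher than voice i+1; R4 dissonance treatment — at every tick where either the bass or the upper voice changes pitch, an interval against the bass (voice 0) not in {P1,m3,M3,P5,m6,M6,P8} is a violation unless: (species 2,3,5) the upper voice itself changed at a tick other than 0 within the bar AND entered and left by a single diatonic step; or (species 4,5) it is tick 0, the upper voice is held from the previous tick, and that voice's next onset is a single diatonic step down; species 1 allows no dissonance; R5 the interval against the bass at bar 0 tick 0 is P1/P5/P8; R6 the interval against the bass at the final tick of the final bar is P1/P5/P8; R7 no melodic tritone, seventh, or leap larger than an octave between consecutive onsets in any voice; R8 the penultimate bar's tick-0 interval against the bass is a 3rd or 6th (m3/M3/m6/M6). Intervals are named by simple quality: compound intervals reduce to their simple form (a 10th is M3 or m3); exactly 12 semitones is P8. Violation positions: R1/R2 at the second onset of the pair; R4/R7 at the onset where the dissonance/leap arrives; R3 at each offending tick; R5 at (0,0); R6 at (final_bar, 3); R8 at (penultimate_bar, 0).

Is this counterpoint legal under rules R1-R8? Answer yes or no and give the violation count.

No (30 violations)

bar 0: v0=G3 v1=G4 v2=D5 v3=D5 (P5)
bar 1: v0=F3 v1=D4 v2=A4 v3=E4 (M7)
bar 2: v0=E3 v1=F3 v2=G4 v3=D4 (m7)
bar 3: v0=D3 v1=C4 v2=F4 v3=F4 (m3)
bar 4: v0=B2 v1=A2 v2=F4 v3=F4 (TT)
bar 5: v0=A3 v1=F4 v2=C5 v3=C5 (m3)
bar 6: v0=G3 v1=G4 v2=D5 v3=D5 (P5)
  R1 @ bar1.0: G4/D5 P5 -> D4/A4 P5 similar
  R3 @ bar1.0: A4 above E4
  R4 @ bar1.0: F3/E4 M7 untreated
  R7 @ bar1.0: D5->E4 leap 10st
  R3 @ bar1.1: A4 above E4
  R3 @ bar1.2: A4 above E4
  R3 @ bar1.3: A4 above E4
  R3 @ bar2.0: G4 above D4
  R4 @ bar2.0: E3/F3 m2 untreated
  R4 @ bar2.0: E3/D4 m7 untreated
  R3 @ bar2.1: G4 above D4
  R3 @ bar2.2: G4 above D4
  R3 @ bar2.3: G4 above D4
  R4 @ bar3.0: D3/C4 m7 untreated
  R3 @ bar4.0: B2 above A2
  R4 @ bar4.0: B2/A2 M2 untreated
  R4 @ bar4.0: B2/F4 TT untreated
  R4 @ bar4.0: B2/F4 TT untreated
  R7 @ bar4.0: C4->A2 leap 15st
  R3 @ bar4.1: B2 above A2
  R3 @ bar4.2: B2 above A2
  R3 @ bar4.3: B2 above A2
  R1 @ bar5.0: F4/F4 P1 -> C5/C5 P1 similar
  R2 @ bar5.0: A2/F4 m6 -> F4/C5 P5 similar
  R2 @ bar5.0: A2/F4 m6 -> F4/C5 P5 similar
  R7 @ bar5.0: B2->A3 leap 10st
  R7 @ bar5.0: A2->F4 leap 20st
  R1 @ bar6.0: F4/C5 P5 -> G4/D5 P5 similar
  R1 @ bar6.0: F4/C5 P5 -> G4/D5 P5 similar
  R1 @ bar6.0: C5/C5 P1 -> D5/D5 P1 similar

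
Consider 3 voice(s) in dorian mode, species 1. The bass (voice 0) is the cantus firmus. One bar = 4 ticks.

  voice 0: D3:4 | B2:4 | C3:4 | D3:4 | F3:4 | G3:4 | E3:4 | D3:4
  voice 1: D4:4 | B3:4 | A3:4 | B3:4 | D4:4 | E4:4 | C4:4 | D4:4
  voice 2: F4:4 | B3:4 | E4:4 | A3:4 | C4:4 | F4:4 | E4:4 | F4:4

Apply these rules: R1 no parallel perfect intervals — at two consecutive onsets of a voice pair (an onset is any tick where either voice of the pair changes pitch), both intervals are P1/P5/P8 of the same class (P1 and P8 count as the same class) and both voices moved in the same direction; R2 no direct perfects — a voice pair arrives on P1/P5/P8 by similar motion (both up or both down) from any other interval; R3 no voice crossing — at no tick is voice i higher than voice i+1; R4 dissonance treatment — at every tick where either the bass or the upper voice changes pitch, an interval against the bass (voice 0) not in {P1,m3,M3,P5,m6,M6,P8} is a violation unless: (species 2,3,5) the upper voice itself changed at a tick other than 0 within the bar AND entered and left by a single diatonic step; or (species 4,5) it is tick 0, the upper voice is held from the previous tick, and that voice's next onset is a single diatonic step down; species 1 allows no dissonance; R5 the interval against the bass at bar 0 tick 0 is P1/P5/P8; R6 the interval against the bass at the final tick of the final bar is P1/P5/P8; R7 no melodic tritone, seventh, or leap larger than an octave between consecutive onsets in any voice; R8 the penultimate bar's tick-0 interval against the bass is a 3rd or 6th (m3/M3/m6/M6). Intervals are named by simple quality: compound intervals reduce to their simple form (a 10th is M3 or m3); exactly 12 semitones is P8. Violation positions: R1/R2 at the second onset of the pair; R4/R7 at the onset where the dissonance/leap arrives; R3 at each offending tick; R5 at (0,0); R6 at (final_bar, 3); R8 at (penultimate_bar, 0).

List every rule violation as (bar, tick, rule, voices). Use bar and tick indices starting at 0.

(0, 0, R5, (0, 2))
(1, 0, R1, (0, 1))
(1, 0, R2, (0, 2))
(1, 0, R2, (1, 2))
(1, 0, R7, (2,))
(3, 0, R3, (1, 2))
(3, 1, R3, (1, 2))
(3, 2, R3, (1, 2))
(3, 3, R3, (1, 2))
(4, 0, R1, (0, 2))
(4, 0, R3, (1, 2))
(4, 1, R3, (1, 2))
(4, 2, R3, (1, 2))
(4, 3, R3, (1, 2))
(5, 0, R4, (0, 2))
(6, 0, R2, (0, 2))
(6, 0, R8, (0, 2))
(7, 3, R6, (0, 2))

bar 0: v0=D3 v1=D4 v2=F4 downbeat m3
bar 1: v0=B2 v1=B3 v2=B3 downbeat P8
bar 2: v0=C3 v1=A3 v2=E4 downbeat M3
bar 3: v0=D3 v1=B3 v2=A3 downbeat P5
bar 4: v0=F3 v1=D4 v2=C4 downbeat P5
bar 5: v0=G3 v1=E4 v2=F4 downbeat m7
bar 6: v0=E3 v1=C4 v2=E4 downbeat P8
bar 7: v0=D3 v1=D4 v2=F4 downbeat m3
  -> R5 @ bar 0 tick 0 v(0, 2): opens on m3
  -> R1 @ bar 1 tick 0 v(0, 1): D3/D4 P8 -> B2/B3 P8 similar
  -> R2 @ bar 1 tick 0 v(0, 2): D3/F4 m3 -> B2/B3 P8 similar
  -> R2 @ bar 1 tick 0 v(1, 2): D4/F4 m3 -> B3/B3 P1 similar
  -> R7 @ bar 1 tick 0 v(2,): F4->B3 leap 6st
  -> R3 @ bar 3 tick 0 v(1, 2): B3 above A3
  -> R3 @ bar 3 tick 1 v(1, 2): B3 above A3
  -> R3 @ bar 3 tick 2 v(1, 2): B3 above A3
  -> R3 @ bar 3 tick 3 v(1, 2): B3 above A3
  -> R1 @ bar 4 tick 0 v(0, 2): D3/A3 P5 -> F3/C4 P5 similar
  -> R3 @ bar 4 tick 0 v(1, 2): D4 above C4
  -> R3 @ bar 4 tick 1 v(1, 2): D4 above C4
  -> R3 @ bar 4 tick 2 v(1, 2): D4 above C4
  -> R3 @ bar 4 tick 3 v(1, 2): D4 above C4
  -> R4 @ bar 5 tick 0 v(0, 2): G3/F4 m7 untreated
  -> R2 @ bar 6 tick 0 v(0, 2): G3/F4 m7 -> E3/E4 P8 similar
  -> R8 @ bar 6 tick 0 v(0, 2): penult P8 not 3rd/6th
  -> R6 @ bar 7 tick 3 v(0, 2): closes on m3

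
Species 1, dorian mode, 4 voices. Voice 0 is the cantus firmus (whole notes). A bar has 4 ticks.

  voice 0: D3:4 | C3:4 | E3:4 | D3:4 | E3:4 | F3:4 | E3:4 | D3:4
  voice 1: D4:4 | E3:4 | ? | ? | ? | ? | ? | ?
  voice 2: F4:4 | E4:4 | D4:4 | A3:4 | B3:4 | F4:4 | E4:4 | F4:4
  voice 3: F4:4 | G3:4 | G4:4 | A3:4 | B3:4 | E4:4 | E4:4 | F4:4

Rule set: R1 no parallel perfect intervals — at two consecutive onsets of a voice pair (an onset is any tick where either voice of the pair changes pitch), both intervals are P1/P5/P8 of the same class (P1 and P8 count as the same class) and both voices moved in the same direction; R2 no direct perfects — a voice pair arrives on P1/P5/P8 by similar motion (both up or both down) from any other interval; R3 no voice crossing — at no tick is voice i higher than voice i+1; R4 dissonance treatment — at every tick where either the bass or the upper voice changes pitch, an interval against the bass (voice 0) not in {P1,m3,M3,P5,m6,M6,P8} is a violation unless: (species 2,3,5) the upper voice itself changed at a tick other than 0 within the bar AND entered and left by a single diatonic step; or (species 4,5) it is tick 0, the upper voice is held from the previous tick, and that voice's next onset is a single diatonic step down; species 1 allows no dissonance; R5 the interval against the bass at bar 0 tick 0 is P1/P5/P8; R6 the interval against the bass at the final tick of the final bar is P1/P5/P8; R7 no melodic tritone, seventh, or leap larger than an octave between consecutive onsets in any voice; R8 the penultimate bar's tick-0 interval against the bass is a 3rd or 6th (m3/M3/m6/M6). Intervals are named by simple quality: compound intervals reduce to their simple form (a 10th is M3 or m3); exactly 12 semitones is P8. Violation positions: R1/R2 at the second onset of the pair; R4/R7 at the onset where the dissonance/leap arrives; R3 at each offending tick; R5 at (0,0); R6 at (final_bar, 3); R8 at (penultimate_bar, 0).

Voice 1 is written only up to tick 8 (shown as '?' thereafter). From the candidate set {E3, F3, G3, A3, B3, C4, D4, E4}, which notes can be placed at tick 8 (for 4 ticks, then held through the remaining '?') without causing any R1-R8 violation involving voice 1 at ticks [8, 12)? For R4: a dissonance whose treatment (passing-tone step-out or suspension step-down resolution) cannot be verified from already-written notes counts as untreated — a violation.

E3: legal
F3: violates R4
G3: violates R2
A3: violates R4
B3: violates R2
C4: violates R2
D4: violates R4,R7
E4: violates R2,R3

{E3}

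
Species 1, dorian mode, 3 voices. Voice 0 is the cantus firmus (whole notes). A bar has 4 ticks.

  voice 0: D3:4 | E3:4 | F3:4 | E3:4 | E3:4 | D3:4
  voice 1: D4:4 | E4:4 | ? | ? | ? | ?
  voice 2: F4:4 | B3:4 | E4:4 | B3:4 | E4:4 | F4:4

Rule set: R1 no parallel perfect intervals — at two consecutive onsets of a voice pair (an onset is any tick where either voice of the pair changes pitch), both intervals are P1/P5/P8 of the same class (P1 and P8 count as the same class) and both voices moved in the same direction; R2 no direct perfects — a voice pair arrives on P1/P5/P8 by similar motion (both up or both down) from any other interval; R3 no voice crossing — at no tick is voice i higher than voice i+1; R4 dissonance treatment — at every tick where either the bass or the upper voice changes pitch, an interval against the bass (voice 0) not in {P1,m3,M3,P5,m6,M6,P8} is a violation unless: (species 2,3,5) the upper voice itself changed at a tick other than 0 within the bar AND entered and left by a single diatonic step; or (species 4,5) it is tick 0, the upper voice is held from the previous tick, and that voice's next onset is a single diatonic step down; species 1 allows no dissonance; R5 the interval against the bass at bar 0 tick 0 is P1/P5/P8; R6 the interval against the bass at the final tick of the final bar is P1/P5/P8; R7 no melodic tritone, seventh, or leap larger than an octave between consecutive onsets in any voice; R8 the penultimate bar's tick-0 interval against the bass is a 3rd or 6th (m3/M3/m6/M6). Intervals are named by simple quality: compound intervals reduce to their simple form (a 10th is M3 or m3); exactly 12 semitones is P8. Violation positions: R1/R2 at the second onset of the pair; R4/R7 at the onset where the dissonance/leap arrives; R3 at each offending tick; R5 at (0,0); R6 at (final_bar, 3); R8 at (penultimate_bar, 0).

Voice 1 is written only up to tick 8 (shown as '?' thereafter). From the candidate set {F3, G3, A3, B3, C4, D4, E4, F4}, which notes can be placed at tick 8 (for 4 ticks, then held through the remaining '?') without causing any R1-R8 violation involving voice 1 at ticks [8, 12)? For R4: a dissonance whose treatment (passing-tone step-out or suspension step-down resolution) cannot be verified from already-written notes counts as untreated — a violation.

F3: violates R7
G3: violates R4
A3: legal
B3: violates R4
C4: legal
D4: legal
E4: violates R4
F4: violates R1,R3

{A3, C4, D4}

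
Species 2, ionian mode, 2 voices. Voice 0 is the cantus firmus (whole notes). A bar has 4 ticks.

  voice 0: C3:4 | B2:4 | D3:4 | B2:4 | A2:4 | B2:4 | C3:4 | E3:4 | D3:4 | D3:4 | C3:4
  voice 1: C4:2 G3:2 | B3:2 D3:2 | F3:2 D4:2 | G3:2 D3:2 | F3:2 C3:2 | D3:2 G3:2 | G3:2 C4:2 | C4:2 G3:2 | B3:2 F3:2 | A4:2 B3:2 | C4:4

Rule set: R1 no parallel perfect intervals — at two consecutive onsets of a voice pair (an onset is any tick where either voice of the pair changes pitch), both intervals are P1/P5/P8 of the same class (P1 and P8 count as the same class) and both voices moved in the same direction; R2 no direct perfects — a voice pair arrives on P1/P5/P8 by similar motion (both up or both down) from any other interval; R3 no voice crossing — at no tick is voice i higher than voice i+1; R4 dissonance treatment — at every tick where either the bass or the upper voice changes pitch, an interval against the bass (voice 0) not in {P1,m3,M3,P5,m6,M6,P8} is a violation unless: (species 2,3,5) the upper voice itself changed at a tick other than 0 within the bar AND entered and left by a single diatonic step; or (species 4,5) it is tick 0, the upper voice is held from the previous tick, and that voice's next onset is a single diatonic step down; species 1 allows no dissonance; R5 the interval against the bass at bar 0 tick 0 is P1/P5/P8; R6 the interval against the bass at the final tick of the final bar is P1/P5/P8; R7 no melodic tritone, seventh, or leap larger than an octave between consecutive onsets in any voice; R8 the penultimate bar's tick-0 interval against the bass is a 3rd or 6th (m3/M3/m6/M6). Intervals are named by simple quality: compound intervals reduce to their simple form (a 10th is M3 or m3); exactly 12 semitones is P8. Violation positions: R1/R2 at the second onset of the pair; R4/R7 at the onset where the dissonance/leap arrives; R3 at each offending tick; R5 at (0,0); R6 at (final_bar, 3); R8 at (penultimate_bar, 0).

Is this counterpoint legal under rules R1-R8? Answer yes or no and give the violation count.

bar 0: v0=C3 v1=C4 (P8)
bar 1: v0=B2 v1=B3 (P8)
bar 2: v0=D3 v1=F3 (m3)
bar 3: v0=B2 v1=G3 (m6)
bar 4: v0=A2 v1=F3 (m6)
bar 5: v0=B2 v1=D3 (m3)
bar 6: v0=C3 v1=G3 (P5)
bar 7: v0=E3 v1=C4 (m6)
bar 8: v0=D3 v1=B3 (M6)
bar 9: v0=D3 v1=A4 (P5)
bar 10: v0=C3 v1=C4 (P8)
  R7 @ bar8.2: B3->F3 leap 6st
  R7 @ bar9.0: F3->A4 leap 16st
  R8 @ bar9.0: penult P5 not 3rd/6th
  R7 @ bar9.2: A4->B3 leap 10st

No (4 violations)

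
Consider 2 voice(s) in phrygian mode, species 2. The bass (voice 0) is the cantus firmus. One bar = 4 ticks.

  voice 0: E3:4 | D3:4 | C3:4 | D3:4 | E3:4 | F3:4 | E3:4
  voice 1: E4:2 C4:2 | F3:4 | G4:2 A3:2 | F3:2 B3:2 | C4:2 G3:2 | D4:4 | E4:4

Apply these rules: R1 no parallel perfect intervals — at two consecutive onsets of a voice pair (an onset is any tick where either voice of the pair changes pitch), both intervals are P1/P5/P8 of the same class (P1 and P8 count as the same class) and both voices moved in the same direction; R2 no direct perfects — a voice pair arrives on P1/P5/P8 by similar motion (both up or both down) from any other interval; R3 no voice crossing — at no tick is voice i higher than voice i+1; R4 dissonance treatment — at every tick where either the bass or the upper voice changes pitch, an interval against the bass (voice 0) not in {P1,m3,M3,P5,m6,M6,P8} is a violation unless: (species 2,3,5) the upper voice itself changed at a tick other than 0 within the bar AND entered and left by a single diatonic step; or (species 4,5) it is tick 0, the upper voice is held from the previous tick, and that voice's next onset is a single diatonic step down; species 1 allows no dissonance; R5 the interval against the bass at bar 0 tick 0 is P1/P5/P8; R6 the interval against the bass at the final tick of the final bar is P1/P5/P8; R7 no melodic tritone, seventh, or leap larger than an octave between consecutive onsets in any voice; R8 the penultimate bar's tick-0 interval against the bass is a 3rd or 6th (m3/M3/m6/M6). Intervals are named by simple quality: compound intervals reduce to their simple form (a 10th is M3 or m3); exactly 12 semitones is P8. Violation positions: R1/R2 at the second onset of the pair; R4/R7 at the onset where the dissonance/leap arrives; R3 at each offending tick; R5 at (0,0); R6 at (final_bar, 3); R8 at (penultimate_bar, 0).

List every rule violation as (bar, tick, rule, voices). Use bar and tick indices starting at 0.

bar 0: v0=E3 v1=E4 downbeat P8
bar 1: v0=D3 v1=F3 downbeat m3
bar 2: v0=C3 v1=G4 downbeat P5
bar 3: v0=D3 v1=F3 downbeat m3
bar 4: v0=E3 v1=C4 downbeat m6
bar 5: v0=F3 v1=D4 downbeat M6
bar 6: v0=E3 v1=E4 downbeat P8
  -> R7 @ bar 2 tick 0 v(1,): F3->G4 leap 14st
  -> R7 @ bar 2 tick 2 v(1,): G4->A3 leap 10st
  -> R7 @ bar 3 tick 2 v(1,): F3->B3 leap 6st

(2, 0, R7, (1,))
(2, 2, R7, (1,))
(3, 2, R7, (1,))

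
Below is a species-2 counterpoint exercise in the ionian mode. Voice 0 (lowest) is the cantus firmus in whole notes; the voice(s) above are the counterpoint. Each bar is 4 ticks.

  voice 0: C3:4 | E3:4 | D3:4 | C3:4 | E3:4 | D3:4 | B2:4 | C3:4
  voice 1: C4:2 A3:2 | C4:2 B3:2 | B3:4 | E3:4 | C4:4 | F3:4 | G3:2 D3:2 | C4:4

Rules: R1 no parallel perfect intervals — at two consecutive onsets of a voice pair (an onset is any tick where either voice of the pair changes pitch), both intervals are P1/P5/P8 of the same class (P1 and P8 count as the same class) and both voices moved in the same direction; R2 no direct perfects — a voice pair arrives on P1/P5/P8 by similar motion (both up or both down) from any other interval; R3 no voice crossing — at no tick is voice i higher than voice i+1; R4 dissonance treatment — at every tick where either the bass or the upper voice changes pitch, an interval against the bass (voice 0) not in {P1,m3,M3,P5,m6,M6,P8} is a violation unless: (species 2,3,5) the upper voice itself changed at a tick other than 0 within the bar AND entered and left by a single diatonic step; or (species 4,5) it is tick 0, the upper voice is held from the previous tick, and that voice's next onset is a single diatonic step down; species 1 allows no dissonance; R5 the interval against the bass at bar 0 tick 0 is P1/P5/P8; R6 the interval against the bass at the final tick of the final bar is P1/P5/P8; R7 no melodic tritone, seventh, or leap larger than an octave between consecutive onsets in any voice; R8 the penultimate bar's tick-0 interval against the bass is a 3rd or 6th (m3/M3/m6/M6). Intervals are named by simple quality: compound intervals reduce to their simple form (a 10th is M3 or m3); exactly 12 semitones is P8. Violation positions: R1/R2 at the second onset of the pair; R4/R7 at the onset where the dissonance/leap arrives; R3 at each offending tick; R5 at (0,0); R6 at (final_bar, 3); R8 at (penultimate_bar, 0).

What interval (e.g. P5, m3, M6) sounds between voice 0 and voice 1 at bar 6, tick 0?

voice 0=B2 voice 1=G3 -> m6

m6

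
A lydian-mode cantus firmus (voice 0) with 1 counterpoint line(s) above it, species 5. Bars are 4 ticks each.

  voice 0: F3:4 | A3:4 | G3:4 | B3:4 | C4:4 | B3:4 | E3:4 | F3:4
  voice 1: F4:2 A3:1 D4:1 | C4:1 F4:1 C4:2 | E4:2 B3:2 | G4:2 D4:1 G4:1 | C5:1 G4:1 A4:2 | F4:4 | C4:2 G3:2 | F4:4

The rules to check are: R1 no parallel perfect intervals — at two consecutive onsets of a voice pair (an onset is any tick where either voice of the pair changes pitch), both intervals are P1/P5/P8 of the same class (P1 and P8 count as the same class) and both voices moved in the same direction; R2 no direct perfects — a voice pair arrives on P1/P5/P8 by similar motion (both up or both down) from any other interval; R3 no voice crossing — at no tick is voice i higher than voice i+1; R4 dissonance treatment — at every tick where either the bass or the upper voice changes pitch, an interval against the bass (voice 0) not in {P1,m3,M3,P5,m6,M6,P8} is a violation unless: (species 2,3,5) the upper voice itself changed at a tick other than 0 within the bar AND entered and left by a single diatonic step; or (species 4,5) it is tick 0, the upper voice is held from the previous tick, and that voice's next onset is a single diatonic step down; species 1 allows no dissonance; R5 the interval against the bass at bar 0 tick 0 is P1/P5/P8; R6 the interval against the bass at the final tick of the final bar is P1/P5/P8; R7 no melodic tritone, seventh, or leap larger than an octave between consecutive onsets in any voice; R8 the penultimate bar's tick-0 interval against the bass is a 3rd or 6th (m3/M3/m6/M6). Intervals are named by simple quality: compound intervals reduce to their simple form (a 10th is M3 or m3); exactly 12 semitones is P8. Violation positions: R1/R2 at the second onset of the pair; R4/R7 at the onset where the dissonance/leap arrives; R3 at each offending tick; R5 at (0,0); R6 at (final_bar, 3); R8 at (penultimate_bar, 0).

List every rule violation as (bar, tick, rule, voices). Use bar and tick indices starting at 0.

(4, 0, R2, (0, 1))
(5, 0, R4, (0, 1))
(7, 0, R2, (0, 1))
(7, 0, R7, (1,))

bar 0: v0=F3 v1=F4 downbeat P8
bar 1: v0=A3 v1=C4 downbeat m3
bar 2: v0=G3 v1=E4 downbeat M6
bar 3: v0=B3 v1=G4 downbeat m6
bar 4: v0=C4 v1=C5 downbeat P8
bar 5: v0=B3 v1=F4 downbeat TT
bar 6: v0=E3 v1=C4 downbeat m6
bar 7: v0=F3 v1=F4 downbeat P8
  -> R2 @ bar 4 tick 0 v(0, 1): B3/G4 m6 -> C4/C5 P8 similar
  -> R4 @ bar 5 tick 0 v(0, 1): B3/F4 TT untreated
  -> R2 @ bar 7 tick 0 v(0, 1): E3/G3 m3 -> F3/F4 P8 similar
  -> R7 @ bar 7 tick 0 v(1,): G3->F4 leap 10st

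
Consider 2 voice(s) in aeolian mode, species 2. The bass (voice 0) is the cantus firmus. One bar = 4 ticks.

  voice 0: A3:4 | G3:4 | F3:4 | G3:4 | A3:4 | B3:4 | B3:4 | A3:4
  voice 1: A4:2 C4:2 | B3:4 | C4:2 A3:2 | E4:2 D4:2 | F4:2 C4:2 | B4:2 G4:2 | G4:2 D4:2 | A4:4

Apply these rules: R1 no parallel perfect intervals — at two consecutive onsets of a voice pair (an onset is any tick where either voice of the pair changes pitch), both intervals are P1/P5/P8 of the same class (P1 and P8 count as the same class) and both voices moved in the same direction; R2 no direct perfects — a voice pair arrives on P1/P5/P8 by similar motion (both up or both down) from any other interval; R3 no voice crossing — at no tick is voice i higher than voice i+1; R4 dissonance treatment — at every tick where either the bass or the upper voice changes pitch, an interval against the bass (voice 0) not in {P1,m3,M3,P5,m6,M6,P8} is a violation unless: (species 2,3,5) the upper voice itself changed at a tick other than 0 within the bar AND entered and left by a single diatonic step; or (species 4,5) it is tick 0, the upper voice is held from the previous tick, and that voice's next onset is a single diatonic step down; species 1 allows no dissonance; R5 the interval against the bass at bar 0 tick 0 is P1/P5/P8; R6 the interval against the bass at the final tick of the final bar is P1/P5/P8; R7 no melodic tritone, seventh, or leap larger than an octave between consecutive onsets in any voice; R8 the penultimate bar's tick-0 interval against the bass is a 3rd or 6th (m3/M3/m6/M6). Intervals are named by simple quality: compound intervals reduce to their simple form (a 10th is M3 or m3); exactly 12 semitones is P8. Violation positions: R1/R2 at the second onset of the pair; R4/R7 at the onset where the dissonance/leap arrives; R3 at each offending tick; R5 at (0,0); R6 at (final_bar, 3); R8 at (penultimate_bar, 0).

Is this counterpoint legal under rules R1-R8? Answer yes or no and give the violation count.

bar 0: v0=A3 v1=A4 (P8)
bar 1: v0=G3 v1=B3 (M3)
bar 2: v0=F3 v1=C4 (P5)
bar 3: v0=G3 v1=E4 (M6)
bar 4: v0=A3 v1=F4 (m6)
bar 5: v0=B3 v1=B4 (P8)
bar 6: v0=B3 v1=G4 (m6)
bar 7: v0=A3 v1=A4 (P8)
  R2 @ bar5.0: A3/C4 m3 -> B3/B4 P8 similar
  R7 @ bar5.0: C4->B4 leap 11st

No (2 violations)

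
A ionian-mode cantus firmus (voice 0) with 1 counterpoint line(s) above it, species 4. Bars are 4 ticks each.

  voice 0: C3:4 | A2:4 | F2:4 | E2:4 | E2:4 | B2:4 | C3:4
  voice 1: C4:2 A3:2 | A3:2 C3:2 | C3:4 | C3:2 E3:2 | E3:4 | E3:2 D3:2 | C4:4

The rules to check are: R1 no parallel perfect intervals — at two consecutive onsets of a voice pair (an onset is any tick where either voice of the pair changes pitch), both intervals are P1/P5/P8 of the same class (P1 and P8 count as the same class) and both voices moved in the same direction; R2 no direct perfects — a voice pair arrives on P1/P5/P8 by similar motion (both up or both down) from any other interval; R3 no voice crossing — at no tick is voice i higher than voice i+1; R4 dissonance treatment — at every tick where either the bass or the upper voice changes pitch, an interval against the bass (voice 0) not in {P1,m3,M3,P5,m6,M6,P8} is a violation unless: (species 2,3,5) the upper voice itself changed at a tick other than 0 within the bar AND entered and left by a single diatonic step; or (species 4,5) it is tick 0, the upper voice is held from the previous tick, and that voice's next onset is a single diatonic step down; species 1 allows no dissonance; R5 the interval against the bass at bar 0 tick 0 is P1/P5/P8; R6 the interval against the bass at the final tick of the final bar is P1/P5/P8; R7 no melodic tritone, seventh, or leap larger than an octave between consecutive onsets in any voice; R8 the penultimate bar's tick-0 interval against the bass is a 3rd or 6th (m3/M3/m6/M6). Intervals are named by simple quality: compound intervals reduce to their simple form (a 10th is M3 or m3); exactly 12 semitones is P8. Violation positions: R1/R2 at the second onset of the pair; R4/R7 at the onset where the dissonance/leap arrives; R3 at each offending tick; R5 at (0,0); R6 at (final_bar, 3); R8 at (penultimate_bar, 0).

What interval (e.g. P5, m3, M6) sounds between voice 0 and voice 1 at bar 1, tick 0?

P8

voice 0=A2 voice 1=A3 -> P8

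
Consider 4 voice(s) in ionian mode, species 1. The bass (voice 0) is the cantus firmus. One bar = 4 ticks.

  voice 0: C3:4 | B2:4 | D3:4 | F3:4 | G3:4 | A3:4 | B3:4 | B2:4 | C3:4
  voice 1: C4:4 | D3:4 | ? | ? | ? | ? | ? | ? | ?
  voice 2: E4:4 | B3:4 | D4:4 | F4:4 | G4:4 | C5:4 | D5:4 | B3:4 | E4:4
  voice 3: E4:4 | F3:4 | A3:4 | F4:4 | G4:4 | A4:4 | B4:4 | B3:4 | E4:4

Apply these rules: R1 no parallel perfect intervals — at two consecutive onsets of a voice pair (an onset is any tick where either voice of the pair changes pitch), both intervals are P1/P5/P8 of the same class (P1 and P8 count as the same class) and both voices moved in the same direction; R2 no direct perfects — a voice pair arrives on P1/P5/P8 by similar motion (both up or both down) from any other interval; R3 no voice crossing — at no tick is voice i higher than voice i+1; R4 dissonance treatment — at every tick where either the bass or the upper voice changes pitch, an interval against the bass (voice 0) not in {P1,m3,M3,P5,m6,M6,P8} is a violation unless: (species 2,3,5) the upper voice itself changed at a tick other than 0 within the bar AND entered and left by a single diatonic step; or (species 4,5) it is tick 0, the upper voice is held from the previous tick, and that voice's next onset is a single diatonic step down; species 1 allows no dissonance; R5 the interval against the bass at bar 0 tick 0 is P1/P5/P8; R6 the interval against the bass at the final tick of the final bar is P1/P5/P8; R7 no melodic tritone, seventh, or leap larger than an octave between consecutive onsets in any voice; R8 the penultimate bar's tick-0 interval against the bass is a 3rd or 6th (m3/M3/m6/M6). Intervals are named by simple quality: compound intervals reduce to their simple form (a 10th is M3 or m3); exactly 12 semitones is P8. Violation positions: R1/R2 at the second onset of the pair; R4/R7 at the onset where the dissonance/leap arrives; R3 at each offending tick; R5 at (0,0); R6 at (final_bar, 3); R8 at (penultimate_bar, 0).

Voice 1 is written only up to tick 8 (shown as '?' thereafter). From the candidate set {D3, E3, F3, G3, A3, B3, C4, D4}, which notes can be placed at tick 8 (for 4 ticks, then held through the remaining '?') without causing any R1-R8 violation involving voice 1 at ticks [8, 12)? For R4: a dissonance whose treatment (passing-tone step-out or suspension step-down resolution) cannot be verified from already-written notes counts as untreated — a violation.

{B3, D3, F3}

D3: legal
E3: violates R4
F3: legal
G3: violates R2,R4
A3: violates R2
B3: legal
C4: violates R4,R7
D4: violates R2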